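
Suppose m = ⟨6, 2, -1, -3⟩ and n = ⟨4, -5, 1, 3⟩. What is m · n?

4

m · n = 6·4 + 2·(-5) + (-1)·1 + (-3)·3 = 24 - 10 - 1 - 9 = 4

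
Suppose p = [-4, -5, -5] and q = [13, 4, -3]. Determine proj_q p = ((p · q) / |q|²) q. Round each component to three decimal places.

(-3.820, -1.175, 0.881)

p · q = (-4)·13 + (-5)·4 + (-5)·(-3) = -52 - 20 + 15 = -57
|q|² = 169 + 16 + 9 = 194
proj_q p = (-57/194) · (13, 4, -3) ≈ (-3.820, -1.175, 0.881)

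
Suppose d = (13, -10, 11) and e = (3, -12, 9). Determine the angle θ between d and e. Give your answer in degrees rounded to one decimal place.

31.3

d · e = 13·3 + (-10)·(-12) + 11·9 = 39 + 120 + 99 = 258
|d|² = 169 + 100 + 121 = 390,  |d| = √390 ≈ 19.748418
|e|² = 9 + 144 + 81 = 234,  |e| = √234 ≈ 15.297059
cos θ = 258 / (19.748418 · 15.297059) ≈ 0.85404
θ = arccos(0.85404) ≈ 31.3°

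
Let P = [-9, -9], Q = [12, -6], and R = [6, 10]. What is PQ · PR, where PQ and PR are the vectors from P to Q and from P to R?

PQ = Q − P = (21, 3)
PR = R − P = (15, 19)
PQ · PR = 21·15 + 3·19 = 315 + 57 = 372

372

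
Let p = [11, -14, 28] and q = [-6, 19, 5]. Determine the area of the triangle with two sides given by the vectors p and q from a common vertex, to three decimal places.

327.016

i: (-14)·5 - 28·19 = -70 - 532 = -602
j: 28·(-6) - 11·5 = -168 - 55 = -223
k: 11·19 - (-14)·(-6) = 209 - 84 = 125
p × q = (-602, -223, 125)
|p × q| = √((-602)² + (-223)² + 125²) = √427758 ≈ 654.0321
area = ½ · 654.0321 ≈ 327.016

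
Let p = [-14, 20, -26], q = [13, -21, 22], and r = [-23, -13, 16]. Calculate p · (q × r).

q × r:
i: (-21)·16 - 22·(-13) = -336 - (-286) = -50
j: 22·(-23) - 13·16 = -506 - 208 = -714
k: 13·(-13) - (-21)·(-23) = -169 - 483 = -652
q × r = (-50, -714, -652)
p · (q × r) = (-14)·(-50) + 20·(-714) + (-26)·(-652) = 700 - 14280 + 16952 = 3372

3372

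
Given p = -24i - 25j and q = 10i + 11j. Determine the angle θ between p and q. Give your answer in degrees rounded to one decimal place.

178.4

p · q = (-24)·10 + (-25)·11 = -240 - 275 = -515
|p|² = 576 + 625 = 1201,  |p| = √1201 ≈ 34.655447
|q|² = 100 + 121 = 221,  |q| = √221 ≈ 14.866069
cos θ = -515 / (34.655447 · 14.866069) ≈ -0.99963
θ = arccos(-0.99963) ≈ 178.4°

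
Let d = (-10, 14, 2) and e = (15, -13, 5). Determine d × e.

(96, 80, -80)

i: 14·5 - 2·(-13) = 70 - (-26) = 96
j: 2·15 - (-10)·5 = 30 - (-50) = 80
k: (-10)·(-13) - 14·15 = 130 - 210 = -80
d × e = (96, 80, -80)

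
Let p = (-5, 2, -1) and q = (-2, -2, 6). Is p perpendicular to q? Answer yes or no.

p · q = (-5)·(-2) + 2·(-2) + (-1)·6 = 10 - 4 - 6 = 0
Zero, so the vectors are orthogonal.

yes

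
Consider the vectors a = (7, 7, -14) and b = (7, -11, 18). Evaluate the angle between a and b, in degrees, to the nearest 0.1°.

137.3

a · b = 7·7 + 7·(-11) + (-14)·18 = 49 - 77 - 252 = -280
|a|² = 49 + 49 + 196 = 294,  |a| = √294 ≈ 17.146428
|b|² = 49 + 121 + 324 = 494,  |b| = √494 ≈ 22.226111
cos θ = -280 / (17.146428 · 22.226111) ≈ -0.73472
θ = arccos(-0.73472) ≈ 137.3°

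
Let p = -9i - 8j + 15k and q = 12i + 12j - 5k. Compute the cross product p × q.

i: (-8)·(-5) - 15·12 = 40 - 180 = -140
j: 15·12 - (-9)·(-5) = 180 - 45 = 135
k: (-9)·12 - (-8)·12 = -108 - (-96) = -12
p × q = (-140, 135, -12)

(-140, 135, -12)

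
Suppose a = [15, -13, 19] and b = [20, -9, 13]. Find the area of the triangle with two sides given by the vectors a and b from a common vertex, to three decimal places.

i: (-13)·13 - 19·(-9) = -169 - (-171) = 2
j: 19·20 - 15·13 = 380 - 195 = 185
k: 15·(-9) - (-13)·20 = -135 - (-260) = 125
a × b = (2, 185, 125)
|a × b| = √(2² + 185² + 125²) = √49854 ≈ 223.2801
area = ½ · 223.2801 ≈ 111.640

111.640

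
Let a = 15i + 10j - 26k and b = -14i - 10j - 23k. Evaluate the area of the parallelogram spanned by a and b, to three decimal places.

i: 10·(-23) - (-26)·(-10) = -230 - 260 = -490
j: (-26)·(-14) - 15·(-23) = 364 - (-345) = 709
k: 15·(-10) - 10·(-14) = -150 - (-140) = -10
a × b = (-490, 709, -10)
|a × b| = √((-490)² + 709² + (-10)²) = √742881 ≈ 861.9054

861.905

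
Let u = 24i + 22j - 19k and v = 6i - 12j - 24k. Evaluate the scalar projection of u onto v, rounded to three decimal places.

12.220

u · v = 24·6 + 22·(-12) + (-19)·(-24) = 144 - 264 + 456 = 336
|v| = √(36 + 144 + 576) = √756 ≈ 27.4955
comp_v u = 336 / √756 ≈ 12.220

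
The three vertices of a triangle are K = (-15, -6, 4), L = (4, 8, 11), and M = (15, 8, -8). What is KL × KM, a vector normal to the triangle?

(-266, 438, -154)

KL = (19, 14, 7)
KM = (30, 14, -12)
i: 14·(-12) - 7·14 = -168 - 98 = -266
j: 7·30 - 19·(-12) = 210 - (-228) = 438
k: 19·14 - 14·30 = 266 - 420 = -154
KL × KM = (-266, 438, -154)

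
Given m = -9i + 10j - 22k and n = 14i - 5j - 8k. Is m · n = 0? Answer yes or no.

yes

m · n = (-9)·14 + 10·(-5) + (-22)·(-8) = -126 - 50 + 176 = 0
Zero, so the vectors are orthogonal.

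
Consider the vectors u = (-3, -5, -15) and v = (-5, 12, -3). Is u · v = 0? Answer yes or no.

u · v = (-3)·(-5) + (-5)·12 + (-15)·(-3) = 15 - 60 + 45 = 0
Zero, so the vectors are orthogonal.

yes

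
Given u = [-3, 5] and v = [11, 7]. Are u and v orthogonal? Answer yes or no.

no

u · v = (-3)·11 + 5·7 = -33 + 35 = 2
Nonzero, so the vectors are not orthogonal.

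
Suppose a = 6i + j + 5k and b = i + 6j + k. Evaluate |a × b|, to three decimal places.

45.464

i: 1·1 - 5·6 = 1 - 30 = -29
j: 5·1 - 6·1 = 5 - 6 = -1
k: 6·6 - 1·1 = 36 - 1 = 35
a × b = (-29, -1, 35)
|a × b| = √((-29)² + (-1)² + 35²) = √2067 ≈ 45.4643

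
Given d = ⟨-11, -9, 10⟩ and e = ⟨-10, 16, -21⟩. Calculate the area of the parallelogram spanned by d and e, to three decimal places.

i: (-9)·(-21) - 10·16 = 189 - 160 = 29
j: 10·(-10) - (-11)·(-21) = -100 - 231 = -331
k: (-11)·16 - (-9)·(-10) = -176 - 90 = -266
d × e = (29, -331, -266)
|d × e| = √(29² + (-331)² + (-266)²) = √181158 ≈ 425.6266

425.627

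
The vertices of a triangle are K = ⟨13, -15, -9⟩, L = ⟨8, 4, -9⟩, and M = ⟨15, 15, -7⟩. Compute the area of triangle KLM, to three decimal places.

96.031

KL = (-5, 19, 0),  KM = (2, 30, 2)
i: 19·2 - 0·30 = 38 - 0 = 38
j: 0·2 - (-5)·2 = 0 - (-10) = 10
k: (-5)·30 - 19·2 = -150 - 38 = -188
KL × KM = (38, 10, -188)
|KL × KM| = √36888 ≈ 192.0625
area = ½ · 192.0625 ≈ 96.031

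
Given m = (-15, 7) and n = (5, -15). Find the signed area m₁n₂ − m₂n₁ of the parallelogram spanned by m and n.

(-15)·(-15) - 7·5 = 225 - 35 = 190

190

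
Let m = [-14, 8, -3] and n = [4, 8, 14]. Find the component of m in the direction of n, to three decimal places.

m · n = (-14)·4 + 8·8 + (-3)·14 = -56 + 64 - 42 = -34
|n| = √(16 + 64 + 196) = √276 ≈ 16.6132
comp_n m = -34 / √276 ≈ -2.047

-2.047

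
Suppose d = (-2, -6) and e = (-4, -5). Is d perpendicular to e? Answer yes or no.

no

d · e = (-2)·(-4) + (-6)·(-5) = 8 + 30 = 38
Nonzero, so the vectors are not orthogonal.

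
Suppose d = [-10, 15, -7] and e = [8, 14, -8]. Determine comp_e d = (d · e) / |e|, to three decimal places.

10.333

d · e = (-10)·8 + 15·14 + (-7)·(-8) = -80 + 210 + 56 = 186
|e| = √(64 + 196 + 64) = √324 ≈ 18.0000
comp_e d = 186 / √324 ≈ 10.333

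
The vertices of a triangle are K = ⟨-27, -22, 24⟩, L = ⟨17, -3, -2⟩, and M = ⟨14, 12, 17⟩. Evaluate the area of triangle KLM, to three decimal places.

KL = (44, 19, -26),  KM = (41, 34, -7)
i: 19·(-7) - (-26)·34 = -133 - (-884) = 751
j: (-26)·41 - 44·(-7) = -1066 - (-308) = -758
k: 44·34 - 19·41 = 1496 - 779 = 717
KL × KM = (751, -758, 717)
|KL × KM| = √1652654 ≈ 1285.5559
area = ½ · 1285.5559 ≈ 642.778

642.778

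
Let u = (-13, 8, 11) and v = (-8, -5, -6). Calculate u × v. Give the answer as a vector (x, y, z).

(7, -166, 129)

i: 8·(-6) - 11·(-5) = -48 - (-55) = 7
j: 11·(-8) - (-13)·(-6) = -88 - 78 = -166
k: (-13)·(-5) - 8·(-8) = 65 - (-64) = 129
u × v = (7, -166, 129)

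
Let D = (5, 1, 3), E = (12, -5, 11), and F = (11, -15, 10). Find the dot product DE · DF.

DE = E − D = (7, -6, 8)
DF = F − D = (6, -16, 7)
DE · DF = 7·6 + (-6)·(-16) + 8·7 = 42 + 96 + 56 = 194

194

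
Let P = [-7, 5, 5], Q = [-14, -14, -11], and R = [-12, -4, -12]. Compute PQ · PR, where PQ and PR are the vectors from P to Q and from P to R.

478

PQ = Q − P = (-7, -19, -16)
PR = R − P = (-5, -9, -17)
PQ · PR = (-7)·(-5) + (-19)·(-9) + (-16)·(-17) = 35 + 171 + 272 = 478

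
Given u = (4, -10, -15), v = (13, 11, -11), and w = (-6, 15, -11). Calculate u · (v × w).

-5829

v × w:
i: 11·(-11) - (-11)·15 = -121 - (-165) = 44
j: (-11)·(-6) - 13·(-11) = 66 - (-143) = 209
k: 13·15 - 11·(-6) = 195 - (-66) = 261
v × w = (44, 209, 261)
u · (v × w) = 4·44 + (-10)·209 + (-15)·261 = 176 - 2090 - 3915 = -5829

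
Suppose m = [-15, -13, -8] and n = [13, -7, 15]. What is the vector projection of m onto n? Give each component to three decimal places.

m · n = (-15)·13 + (-13)·(-7) + (-8)·15 = -195 + 91 - 120 = -224
|n|² = 169 + 49 + 225 = 443
proj_n m = (-224/443) · (13, -7, 15) ≈ (-6.573, 3.540, -7.585)

(-6.573, 3.540, -7.585)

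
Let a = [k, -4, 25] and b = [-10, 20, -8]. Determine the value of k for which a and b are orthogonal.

-28

a · b = k·(-10) + (-4)·20 + 25·(-8) = -280 - 10k
Set equal to 0: -10k = 280, so k = -28.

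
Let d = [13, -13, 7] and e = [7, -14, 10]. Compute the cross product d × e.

i: (-13)·10 - 7·(-14) = -130 - (-98) = -32
j: 7·7 - 13·10 = 49 - 130 = -81
k: 13·(-14) - (-13)·7 = -182 - (-91) = -91
d × e = (-32, -81, -91)

(-32, -81, -91)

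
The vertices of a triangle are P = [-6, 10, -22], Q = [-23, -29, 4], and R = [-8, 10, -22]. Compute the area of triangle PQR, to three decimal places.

46.872

PQ = (-17, -39, 26),  PR = (-2, 0, 0)
i: (-39)·0 - 26·0 = 0 - 0 = 0
j: 26·(-2) - (-17)·0 = -52 - 0 = -52
k: (-17)·0 - (-39)·(-2) = 0 - 78 = -78
PQ × PR = (0, -52, -78)
|PQ × PR| = √8788 ≈ 93.7443
area = ½ · 93.7443 ≈ 46.872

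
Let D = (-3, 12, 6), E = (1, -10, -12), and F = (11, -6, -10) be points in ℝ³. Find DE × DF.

DE = (4, -22, -18)
DF = (14, -18, -16)
i: (-22)·(-16) - (-18)·(-18) = 352 - 324 = 28
j: (-18)·14 - 4·(-16) = -252 - (-64) = -188
k: 4·(-18) - (-22)·14 = -72 - (-308) = 236
DE × DF = (28, -188, 236)

(28, -188, 236)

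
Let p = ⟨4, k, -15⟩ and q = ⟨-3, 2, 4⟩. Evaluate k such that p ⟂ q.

36

p · q = 4·(-3) + k·2 + (-15)·4 = -72 + 2k
Set equal to 0: 2k = 72, so k = 36.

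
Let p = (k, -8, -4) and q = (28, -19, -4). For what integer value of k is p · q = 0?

-6

p · q = k·28 + (-8)·(-19) + (-4)·(-4) = 168 + 28k
Set equal to 0: 28k = -168, so k = -6.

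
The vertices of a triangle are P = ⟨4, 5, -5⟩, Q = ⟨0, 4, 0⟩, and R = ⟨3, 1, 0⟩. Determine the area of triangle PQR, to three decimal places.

PQ = (-4, -1, 5),  PR = (-1, -4, 5)
i: (-1)·5 - 5·(-4) = -5 - (-20) = 15
j: 5·(-1) - (-4)·5 = -5 - (-20) = 15
k: (-4)·(-4) - (-1)·(-1) = 16 - 1 = 15
PQ × PR = (15, 15, 15)
|PQ × PR| = √675 ≈ 25.9808
area = ½ · 25.9808 ≈ 12.990

12.990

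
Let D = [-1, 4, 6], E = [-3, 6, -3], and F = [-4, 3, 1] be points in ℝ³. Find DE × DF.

DE = (-2, 2, -9)
DF = (-3, -1, -5)
i: 2·(-5) - (-9)·(-1) = -10 - 9 = -19
j: (-9)·(-3) - (-2)·(-5) = 27 - 10 = 17
k: (-2)·(-1) - 2·(-3) = 2 - (-6) = 8
DE × DF = (-19, 17, 8)

(-19, 17, 8)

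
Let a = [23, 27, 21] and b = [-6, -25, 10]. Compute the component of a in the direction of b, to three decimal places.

a · b = 23·(-6) + 27·(-25) + 21·10 = -138 - 675 + 210 = -603
|b| = √(36 + 625 + 100) = √761 ≈ 27.5862
comp_b a = -603 / √761 ≈ -21.859

-21.859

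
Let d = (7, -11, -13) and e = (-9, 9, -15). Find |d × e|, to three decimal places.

i: (-11)·(-15) - (-13)·9 = 165 - (-117) = 282
j: (-13)·(-9) - 7·(-15) = 117 - (-105) = 222
k: 7·9 - (-11)·(-9) = 63 - 99 = -36
d × e = (282, 222, -36)
|d × e| = √(282² + 222² + (-36)²) = √130104 ≈ 360.6993

360.699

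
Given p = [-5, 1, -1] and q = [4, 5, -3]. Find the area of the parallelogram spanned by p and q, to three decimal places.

i: 1·(-3) - (-1)·5 = -3 - (-5) = 2
j: (-1)·4 - (-5)·(-3) = -4 - 15 = -19
k: (-5)·5 - 1·4 = -25 - 4 = -29
p × q = (2, -19, -29)
|p × q| = √(2² + (-19)² + (-29)²) = √1206 ≈ 34.7275

34.728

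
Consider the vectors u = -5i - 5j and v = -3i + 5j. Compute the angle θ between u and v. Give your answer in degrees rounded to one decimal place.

u · v = (-5)·(-3) + (-5)·5 = 15 - 25 = -10
|u|² = 25 + 25 = 50,  |u| = √50 ≈ 7.071068
|v|² = 9 + 25 = 34,  |v| = √34 ≈ 5.830952
cos θ = -10 / (7.071068 · 5.830952) ≈ -0.24254
θ = arccos(-0.24254) ≈ 104.0°

104.0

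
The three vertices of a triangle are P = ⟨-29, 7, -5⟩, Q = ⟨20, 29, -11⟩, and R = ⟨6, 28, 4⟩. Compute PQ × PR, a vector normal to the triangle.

(324, -651, 259)

PQ = (49, 22, -6)
PR = (35, 21, 9)
i: 22·9 - (-6)·21 = 198 - (-126) = 324
j: (-6)·35 - 49·9 = -210 - 441 = -651
k: 49·21 - 22·35 = 1029 - 770 = 259
PQ × PR = (324, -651, 259)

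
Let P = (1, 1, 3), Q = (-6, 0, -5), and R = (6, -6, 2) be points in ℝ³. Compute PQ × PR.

PQ = (-7, -1, -8)
PR = (5, -7, -1)
i: (-1)·(-1) - (-8)·(-7) = 1 - 56 = -55
j: (-8)·5 - (-7)·(-1) = -40 - 7 = -47
k: (-7)·(-7) - (-1)·5 = 49 - (-5) = 54
PQ × PR = (-55, -47, 54)

(-55, -47, 54)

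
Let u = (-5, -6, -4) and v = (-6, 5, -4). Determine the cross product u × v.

i: (-6)·(-4) - (-4)·5 = 24 - (-20) = 44
j: (-4)·(-6) - (-5)·(-4) = 24 - 20 = 4
k: (-5)·5 - (-6)·(-6) = -25 - 36 = -61
u × v = (44, 4, -61)

(44, 4, -61)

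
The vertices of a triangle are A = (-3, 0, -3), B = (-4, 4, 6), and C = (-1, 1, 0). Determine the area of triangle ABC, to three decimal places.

AB = (-1, 4, 9),  AC = (2, 1, 3)
i: 4·3 - 9·1 = 12 - 9 = 3
j: 9·2 - (-1)·3 = 18 - (-3) = 21
k: (-1)·1 - 4·2 = -1 - 8 = -9
AB × AC = (3, 21, -9)
|AB × AC| = √531 ≈ 23.0434
area = ½ · 23.0434 ≈ 11.522

11.522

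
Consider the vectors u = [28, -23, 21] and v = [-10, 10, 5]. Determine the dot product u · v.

-405

u · v = 28·(-10) + (-23)·10 + 21·5 = -280 - 230 + 105 = -405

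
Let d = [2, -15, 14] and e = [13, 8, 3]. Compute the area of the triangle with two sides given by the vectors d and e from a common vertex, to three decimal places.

i: (-15)·3 - 14·8 = -45 - 112 = -157
j: 14·13 - 2·3 = 182 - 6 = 176
k: 2·8 - (-15)·13 = 16 - (-195) = 211
d × e = (-157, 176, 211)
|d × e| = √((-157)² + 176² + 211²) = √100146 ≈ 316.4585
area = ½ · 316.4585 ≈ 158.229

158.229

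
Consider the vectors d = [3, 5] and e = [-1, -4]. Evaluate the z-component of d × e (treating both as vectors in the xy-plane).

-7

3·(-4) - 5·(-1) = -12 - (-5) = -7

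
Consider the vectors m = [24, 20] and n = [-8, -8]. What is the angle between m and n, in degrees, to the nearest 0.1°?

m · n = 24·(-8) + 20·(-8) = -192 - 160 = -352
|m|² = 576 + 400 = 976,  |m| = √976 ≈ 31.240999
|n|² = 64 + 64 = 128,  |n| = √128 ≈ 11.313708
cos θ = -352 / (31.240999 · 11.313708) ≈ -0.99589
θ = arccos(-0.99589) ≈ 174.8°

174.8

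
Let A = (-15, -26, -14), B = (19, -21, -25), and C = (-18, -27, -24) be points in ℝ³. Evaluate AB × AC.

(-61, 373, -19)

AB = (34, 5, -11)
AC = (-3, -1, -10)
i: 5·(-10) - (-11)·(-1) = -50 - 11 = -61
j: (-11)·(-3) - 34·(-10) = 33 - (-340) = 373
k: 34·(-1) - 5·(-3) = -34 - (-15) = -19
AB × AC = (-61, 373, -19)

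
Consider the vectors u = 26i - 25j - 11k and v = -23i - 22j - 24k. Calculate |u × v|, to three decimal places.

i: (-25)·(-24) - (-11)·(-22) = 600 - 242 = 358
j: (-11)·(-23) - 26·(-24) = 253 - (-624) = 877
k: 26·(-22) - (-25)·(-23) = -572 - 575 = -1147
u × v = (358, 877, -1147)
|u × v| = √(358² + 877² + (-1147)²) = √2212902 ≈ 1487.5826

1487.583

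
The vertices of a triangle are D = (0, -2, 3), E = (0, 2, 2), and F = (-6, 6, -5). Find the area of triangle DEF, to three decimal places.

17.234

DE = (0, 4, -1),  DF = (-6, 8, -8)
i: 4·(-8) - (-1)·8 = -32 - (-8) = -24
j: (-1)·(-6) - 0·(-8) = 6 - 0 = 6
k: 0·8 - 4·(-6) = 0 - (-24) = 24
DE × DF = (-24, 6, 24)
|DE × DF| = √1188 ≈ 34.4674
area = ½ · 34.4674 ≈ 17.234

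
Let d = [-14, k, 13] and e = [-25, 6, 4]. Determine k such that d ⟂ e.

-67

d · e = (-14)·(-25) + k·6 + 13·4 = 402 + 6k
Set equal to 0: 6k = -402, so k = -67.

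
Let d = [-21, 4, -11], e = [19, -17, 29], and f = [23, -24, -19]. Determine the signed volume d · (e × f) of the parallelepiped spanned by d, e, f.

e × f:
i: (-17)·(-19) - 29·(-24) = 323 - (-696) = 1019
j: 29·23 - 19·(-19) = 667 - (-361) = 1028
k: 19·(-24) - (-17)·23 = -456 - (-391) = -65
e × f = (1019, 1028, -65)
d · (e × f) = (-21)·1019 + 4·1028 + (-11)·(-65) = -21399 + 4112 + 715 = -16572

-16572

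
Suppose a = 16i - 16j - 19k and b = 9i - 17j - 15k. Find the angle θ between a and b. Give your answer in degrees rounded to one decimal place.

a · b = 16·9 + (-16)·(-17) + (-19)·(-15) = 144 + 272 + 285 = 701
|a|² = 256 + 256 + 361 = 873,  |a| = √873 ≈ 29.546573
|b|² = 81 + 289 + 225 = 595,  |b| = √595 ≈ 24.392622
cos θ = 701 / (29.546573 · 24.392622) ≈ 0.97264
θ = arccos(0.97264) ≈ 13.4°

13.4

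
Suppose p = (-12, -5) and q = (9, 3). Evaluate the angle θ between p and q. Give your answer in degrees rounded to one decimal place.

175.8

p · q = (-12)·9 + (-5)·3 = -108 - 15 = -123
|p|² = 144 + 25 = 169,  |p| = √169 ≈ 13.000000
|q|² = 81 + 9 = 90,  |q| = √90 ≈ 9.486833
cos θ = -123 / (13.000000 · 9.486833) ≈ -0.99733
θ = arccos(-0.99733) ≈ 175.8°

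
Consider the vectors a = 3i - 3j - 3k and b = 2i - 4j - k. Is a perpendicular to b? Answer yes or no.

a · b = 3·2 + (-3)·(-4) + (-3)·(-1) = 6 + 12 + 3 = 21
Nonzero, so the vectors are not orthogonal.

no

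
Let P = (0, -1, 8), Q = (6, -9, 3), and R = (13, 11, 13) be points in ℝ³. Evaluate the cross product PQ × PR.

PQ = (6, -8, -5)
PR = (13, 12, 5)
i: (-8)·5 - (-5)·12 = -40 - (-60) = 20
j: (-5)·13 - 6·5 = -65 - 30 = -95
k: 6·12 - (-8)·13 = 72 - (-104) = 176
PQ × PR = (20, -95, 176)

(20, -95, 176)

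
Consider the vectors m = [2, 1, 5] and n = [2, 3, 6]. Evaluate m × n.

i: 1·6 - 5·3 = 6 - 15 = -9
j: 5·2 - 2·6 = 10 - 12 = -2
k: 2·3 - 1·2 = 6 - 2 = 4
m × n = (-9, -2, 4)

(-9, -2, 4)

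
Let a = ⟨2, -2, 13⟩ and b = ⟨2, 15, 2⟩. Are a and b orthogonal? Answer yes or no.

a · b = 2·2 + (-2)·15 + 13·2 = 4 - 30 + 26 = 0
Zero, so the vectors are orthogonal.

yes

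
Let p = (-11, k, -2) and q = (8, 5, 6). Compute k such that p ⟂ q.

p · q = (-11)·8 + k·5 + (-2)·6 = -100 + 5k
Set equal to 0: 5k = 100, so k = 20.

20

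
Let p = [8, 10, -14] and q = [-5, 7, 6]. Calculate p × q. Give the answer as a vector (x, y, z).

i: 10·6 - (-14)·7 = 60 - (-98) = 158
j: (-14)·(-5) - 8·6 = 70 - 48 = 22
k: 8·7 - 10·(-5) = 56 - (-50) = 106
p × q = (158, 22, 106)

(158, 22, 106)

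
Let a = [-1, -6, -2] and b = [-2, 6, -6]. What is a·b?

a · b = (-1)·(-2) + (-6)·6 + (-2)·(-6) = 2 - 36 + 12 = -22

-22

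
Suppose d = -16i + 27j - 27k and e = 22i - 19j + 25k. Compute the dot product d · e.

d · e = (-16)·22 + 27·(-19) + (-27)·25 = -352 - 513 - 675 = -1540

-1540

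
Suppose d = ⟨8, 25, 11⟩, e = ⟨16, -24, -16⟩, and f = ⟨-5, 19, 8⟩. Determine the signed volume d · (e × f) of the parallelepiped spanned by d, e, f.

e × f:
i: (-24)·8 - (-16)·19 = -192 - (-304) = 112
j: (-16)·(-5) - 16·8 = 80 - 128 = -48
k: 16·19 - (-24)·(-5) = 304 - 120 = 184
e × f = (112, -48, 184)
d · (e × f) = 8·112 + 25·(-48) + 11·184 = 896 - 1200 + 2024 = 1720

1720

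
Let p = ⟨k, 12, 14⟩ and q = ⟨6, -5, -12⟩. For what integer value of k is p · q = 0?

p · q = k·6 + 12·(-5) + 14·(-12) = -228 + 6k
Set equal to 0: 6k = 228, so k = 38.

38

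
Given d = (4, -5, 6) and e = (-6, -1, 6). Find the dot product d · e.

d · e = 4·(-6) + (-5)·(-1) + 6·6 = -24 + 5 + 36 = 17

17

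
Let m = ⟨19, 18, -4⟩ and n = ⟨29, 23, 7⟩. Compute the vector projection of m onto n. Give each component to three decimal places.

(19.149, 15.187, 4.622)

m · n = 19·29 + 18·23 + (-4)·7 = 551 + 414 - 28 = 937
|n|² = 841 + 529 + 49 = 1419
proj_n m = (937/1419) · (29, 23, 7) ≈ (19.149, 15.187, 4.622)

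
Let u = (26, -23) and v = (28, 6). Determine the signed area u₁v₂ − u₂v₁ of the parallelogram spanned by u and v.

26·6 - (-23)·28 = 156 - (-644) = 800

800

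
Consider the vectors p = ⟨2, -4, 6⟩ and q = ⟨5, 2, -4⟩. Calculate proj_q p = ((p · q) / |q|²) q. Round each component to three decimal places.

(-2.444, -0.978, 1.956)

p · q = 2·5 + (-4)·2 + 6·(-4) = 10 - 8 - 24 = -22
|q|² = 25 + 4 + 16 = 45
proj_q p = (-22/45) · (5, 2, -4) ≈ (-2.444, -0.978, 1.956)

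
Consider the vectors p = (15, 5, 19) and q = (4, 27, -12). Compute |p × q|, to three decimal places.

i: 5·(-12) - 19·27 = -60 - 513 = -573
j: 19·4 - 15·(-12) = 76 - (-180) = 256
k: 15·27 - 5·4 = 405 - 20 = 385
p × q = (-573, 256, 385)
|p × q| = √((-573)² + 256² + 385²) = √542090 ≈ 736.2676

736.268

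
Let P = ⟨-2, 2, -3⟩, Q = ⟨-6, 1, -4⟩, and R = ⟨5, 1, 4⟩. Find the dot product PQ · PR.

-34

PQ = Q − P = (-4, -1, -1)
PR = R − P = (7, -1, 7)
PQ · PR = (-4)·7 + (-1)·(-1) + (-1)·7 = -28 + 1 - 7 = -34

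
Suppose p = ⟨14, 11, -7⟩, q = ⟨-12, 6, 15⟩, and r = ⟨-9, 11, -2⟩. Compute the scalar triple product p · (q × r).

q × r:
i: 6·(-2) - 15·11 = -12 - 165 = -177
j: 15·(-9) - (-12)·(-2) = -135 - 24 = -159
k: (-12)·11 - 6·(-9) = -132 - (-54) = -78
q × r = (-177, -159, -78)
p · (q × r) = 14·(-177) + 11·(-159) + (-7)·(-78) = -2478 - 1749 + 546 = -3681

-3681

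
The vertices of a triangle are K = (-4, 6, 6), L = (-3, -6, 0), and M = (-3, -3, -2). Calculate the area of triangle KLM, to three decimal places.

KL = (1, -12, -6),  KM = (1, -9, -8)
i: (-12)·(-8) - (-6)·(-9) = 96 - 54 = 42
j: (-6)·1 - 1·(-8) = -6 - (-8) = 2
k: 1·(-9) - (-12)·1 = -9 - (-12) = 3
KL × KM = (42, 2, 3)
|KL × KM| = √1777 ≈ 42.1545
area = ½ · 42.1545 ≈ 21.077

21.077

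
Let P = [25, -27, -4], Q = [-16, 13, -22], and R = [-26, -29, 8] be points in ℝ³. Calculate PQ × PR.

(444, 1410, 2122)

PQ = (-41, 40, -18)
PR = (-51, -2, 12)
i: 40·12 - (-18)·(-2) = 480 - 36 = 444
j: (-18)·(-51) - (-41)·12 = 918 - (-492) = 1410
k: (-41)·(-2) - 40·(-51) = 82 - (-2040) = 2122
PQ × PR = (444, 1410, 2122)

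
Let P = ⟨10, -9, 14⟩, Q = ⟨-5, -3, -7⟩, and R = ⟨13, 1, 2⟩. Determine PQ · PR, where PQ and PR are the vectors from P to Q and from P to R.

267

PQ = Q − P = (-15, 6, -21)
PR = R − P = (3, 10, -12)
PQ · PR = (-15)·3 + 6·10 + (-21)·(-12) = -45 + 60 + 252 = 267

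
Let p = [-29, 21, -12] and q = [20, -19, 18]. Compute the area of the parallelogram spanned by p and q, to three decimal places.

i: 21·18 - (-12)·(-19) = 378 - 228 = 150
j: (-12)·20 - (-29)·18 = -240 - (-522) = 282
k: (-29)·(-19) - 21·20 = 551 - 420 = 131
p × q = (150, 282, 131)
|p × q| = √(150² + 282² + 131²) = √119185 ≈ 345.2318

345.232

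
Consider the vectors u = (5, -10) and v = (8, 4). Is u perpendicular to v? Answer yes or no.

yes

u · v = 5·8 + (-10)·4 = 40 - 40 = 0
Zero, so the vectors are orthogonal.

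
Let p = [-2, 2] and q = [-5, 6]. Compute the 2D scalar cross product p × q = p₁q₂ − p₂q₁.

-2

(-2)·6 - 2·(-5) = -12 - (-10) = -2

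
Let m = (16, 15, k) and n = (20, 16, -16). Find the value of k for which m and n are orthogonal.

35

m · n = 16·20 + 15·16 + k·(-16) = 560 - 16k
Set equal to 0: -16k = -560, so k = 35.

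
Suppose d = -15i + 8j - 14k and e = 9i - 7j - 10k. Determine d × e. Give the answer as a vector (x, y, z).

(-178, -276, 33)

i: 8·(-10) - (-14)·(-7) = -80 - 98 = -178
j: (-14)·9 - (-15)·(-10) = -126 - 150 = -276
k: (-15)·(-7) - 8·9 = 105 - 72 = 33
d × e = (-178, -276, 33)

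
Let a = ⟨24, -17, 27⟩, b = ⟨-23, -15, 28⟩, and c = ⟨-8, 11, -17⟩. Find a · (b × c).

-888

b × c:
i: (-15)·(-17) - 28·11 = 255 - 308 = -53
j: 28·(-8) - (-23)·(-17) = -224 - 391 = -615
k: (-23)·11 - (-15)·(-8) = -253 - 120 = -373
b × c = (-53, -615, -373)
a · (b × c) = 24·(-53) + (-17)·(-615) + 27·(-373) = -1272 + 10455 - 10071 = -888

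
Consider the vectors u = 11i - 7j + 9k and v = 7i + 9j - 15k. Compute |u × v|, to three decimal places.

i: (-7)·(-15) - 9·9 = 105 - 81 = 24
j: 9·7 - 11·(-15) = 63 - (-165) = 228
k: 11·9 - (-7)·7 = 99 - (-49) = 148
u × v = (24, 228, 148)
|u × v| = √(24² + 228² + 148²) = √74464 ≈ 272.8809

272.881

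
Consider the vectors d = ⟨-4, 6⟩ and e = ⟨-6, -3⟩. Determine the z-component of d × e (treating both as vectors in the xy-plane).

(-4)·(-3) - 6·(-6) = 12 - (-36) = 48

48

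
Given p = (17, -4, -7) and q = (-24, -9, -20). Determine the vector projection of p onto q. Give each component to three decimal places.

(5.268, 1.975, 4.390)

p · q = 17·(-24) + (-4)·(-9) + (-7)·(-20) = -408 + 36 + 140 = -232
|q|² = 576 + 81 + 400 = 1057
proj_q p = (-232/1057) · (-24, -9, -20) ≈ (5.268, 1.975, 4.390)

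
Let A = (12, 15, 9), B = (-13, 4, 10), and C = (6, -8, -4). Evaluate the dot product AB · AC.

AB = B − A = (-25, -11, 1)
AC = C − A = (-6, -23, -13)
AB · AC = (-25)·(-6) + (-11)·(-23) + 1·(-13) = 150 + 253 - 13 = 390

390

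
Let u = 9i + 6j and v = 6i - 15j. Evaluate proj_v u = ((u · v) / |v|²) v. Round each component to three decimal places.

(-0.828, 2.069)

u · v = 9·6 + 6·(-15) = 54 - 90 = -36
|v|² = 36 + 225 = 261
proj_v u = (-36/261) · (6, -15) ≈ (-0.828, 2.069)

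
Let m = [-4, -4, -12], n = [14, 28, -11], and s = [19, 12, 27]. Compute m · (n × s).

n × s:
i: 28·27 - (-11)·12 = 756 - (-132) = 888
j: (-11)·19 - 14·27 = -209 - 378 = -587
k: 14·12 - 28·19 = 168 - 532 = -364
n × s = (888, -587, -364)
m · (n × s) = (-4)·888 + (-4)·(-587) + (-12)·(-364) = -3552 + 2348 + 4368 = 3164

3164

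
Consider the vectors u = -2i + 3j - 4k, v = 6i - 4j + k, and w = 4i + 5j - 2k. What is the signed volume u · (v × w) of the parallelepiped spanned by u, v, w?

v × w:
i: (-4)·(-2) - 1·5 = 8 - 5 = 3
j: 1·4 - 6·(-2) = 4 - (-12) = 16
k: 6·5 - (-4)·4 = 30 - (-16) = 46
v × w = (3, 16, 46)
u · (v × w) = (-2)·3 + 3·16 + (-4)·46 = -6 + 48 - 184 = -142

-142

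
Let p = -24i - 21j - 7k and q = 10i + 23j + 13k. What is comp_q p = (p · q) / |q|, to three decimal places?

p · q = (-24)·10 + (-21)·23 + (-7)·13 = -240 - 483 - 91 = -814
|q| = √(100 + 529 + 169) = √798 ≈ 28.2489
comp_q p = -814 / √798 ≈ -28.815

-28.815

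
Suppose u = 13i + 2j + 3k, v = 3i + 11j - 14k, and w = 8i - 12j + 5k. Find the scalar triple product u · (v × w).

-2095

v × w:
i: 11·5 - (-14)·(-12) = 55 - 168 = -113
j: (-14)·8 - 3·5 = -112 - 15 = -127
k: 3·(-12) - 11·8 = -36 - 88 = -124
v × w = (-113, -127, -124)
u · (v × w) = 13·(-113) + 2·(-127) + 3·(-124) = -1469 - 254 - 372 = -2095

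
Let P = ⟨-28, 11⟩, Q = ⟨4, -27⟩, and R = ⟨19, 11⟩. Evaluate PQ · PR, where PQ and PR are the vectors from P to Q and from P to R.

PQ = Q − P = (32, -38)
PR = R − P = (47, 0)
PQ · PR = 32·47 + (-38)·0 = 1504 + 0 = 1504

1504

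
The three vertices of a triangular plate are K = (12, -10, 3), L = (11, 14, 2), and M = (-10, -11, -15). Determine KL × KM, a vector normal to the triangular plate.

(-433, 4, 529)

KL = (-1, 24, -1)
KM = (-22, -1, -18)
i: 24·(-18) - (-1)·(-1) = -432 - 1 = -433
j: (-1)·(-22) - (-1)·(-18) = 22 - 18 = 4
k: (-1)·(-1) - 24·(-22) = 1 - (-528) = 529
KL × KM = (-433, 4, 529)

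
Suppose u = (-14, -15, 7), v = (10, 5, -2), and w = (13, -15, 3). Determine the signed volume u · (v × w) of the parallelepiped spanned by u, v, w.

v × w:
i: 5·3 - (-2)·(-15) = 15 - 30 = -15
j: (-2)·13 - 10·3 = -26 - 30 = -56
k: 10·(-15) - 5·13 = -150 - 65 = -215
v × w = (-15, -56, -215)
u · (v × w) = (-14)·(-15) + (-15)·(-56) + 7·(-215) = 210 + 840 - 1505 = -455

-455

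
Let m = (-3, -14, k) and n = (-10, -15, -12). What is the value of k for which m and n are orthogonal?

20

m · n = (-3)·(-10) + (-14)·(-15) + k·(-12) = 240 - 12k
Set equal to 0: -12k = -240, so k = 20.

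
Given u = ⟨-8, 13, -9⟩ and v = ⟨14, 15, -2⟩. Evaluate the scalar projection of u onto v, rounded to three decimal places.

u · v = (-8)·14 + 13·15 + (-9)·(-2) = -112 + 195 + 18 = 101
|v| = √(196 + 225 + 4) = √425 ≈ 20.6155
comp_v u = 101 / √425 ≈ 4.899

4.899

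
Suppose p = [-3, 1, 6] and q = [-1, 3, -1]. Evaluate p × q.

(-19, -9, -8)

i: 1·(-1) - 6·3 = -1 - 18 = -19
j: 6·(-1) - (-3)·(-1) = -6 - 3 = -9
k: (-3)·3 - 1·(-1) = -9 - (-1) = -8
p × q = (-19, -9, -8)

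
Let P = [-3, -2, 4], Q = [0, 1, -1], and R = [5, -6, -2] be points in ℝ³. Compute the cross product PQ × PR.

(-38, -22, -36)

PQ = (3, 3, -5)
PR = (8, -4, -6)
i: 3·(-6) - (-5)·(-4) = -18 - 20 = -38
j: (-5)·8 - 3·(-6) = -40 - (-18) = -22
k: 3·(-4) - 3·8 = -12 - 24 = -36
PQ × PR = (-38, -22, -36)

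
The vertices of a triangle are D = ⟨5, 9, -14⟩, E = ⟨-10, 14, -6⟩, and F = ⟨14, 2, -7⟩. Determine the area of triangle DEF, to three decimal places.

DE = (-15, 5, 8),  DF = (9, -7, 7)
i: 5·7 - 8·(-7) = 35 - (-56) = 91
j: 8·9 - (-15)·7 = 72 - (-105) = 177
k: (-15)·(-7) - 5·9 = 105 - 45 = 60
DE × DF = (91, 177, 60)
|DE × DF| = √43210 ≈ 207.8702
area = ½ · 207.8702 ≈ 103.935

103.935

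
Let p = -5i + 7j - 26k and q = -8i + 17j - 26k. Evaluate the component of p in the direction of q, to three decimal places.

p · q = (-5)·(-8) + 7·17 + (-26)·(-26) = 40 + 119 + 676 = 835
|q| = √(64 + 289 + 676) = √1029 ≈ 32.0780
comp_q p = 835 / √1029 ≈ 26.030

26.030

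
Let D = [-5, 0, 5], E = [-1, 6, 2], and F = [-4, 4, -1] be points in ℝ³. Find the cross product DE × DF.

DE = (4, 6, -3)
DF = (1, 4, -6)
i: 6·(-6) - (-3)·4 = -36 - (-12) = -24
j: (-3)·1 - 4·(-6) = -3 - (-24) = 21
k: 4·4 - 6·1 = 16 - 6 = 10
DE × DF = (-24, 21, 10)

(-24, 21, 10)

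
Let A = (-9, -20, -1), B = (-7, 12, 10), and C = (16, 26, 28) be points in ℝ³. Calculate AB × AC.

(422, 217, -708)

AB = (2, 32, 11)
AC = (25, 46, 29)
i: 32·29 - 11·46 = 928 - 506 = 422
j: 11·25 - 2·29 = 275 - 58 = 217
k: 2·46 - 32·25 = 92 - 800 = -708
AB × AC = (422, 217, -708)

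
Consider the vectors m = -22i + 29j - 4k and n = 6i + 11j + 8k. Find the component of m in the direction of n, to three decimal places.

m · n = (-22)·6 + 29·11 + (-4)·8 = -132 + 319 - 32 = 155
|n| = √(36 + 121 + 64) = √221 ≈ 14.8661
comp_n m = 155 / √221 ≈ 10.426

10.426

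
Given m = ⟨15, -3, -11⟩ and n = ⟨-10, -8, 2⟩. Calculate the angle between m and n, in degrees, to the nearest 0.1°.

127.3

m · n = 15·(-10) + (-3)·(-8) + (-11)·2 = -150 + 24 - 22 = -148
|m|² = 225 + 9 + 121 = 355,  |m| = √355 ≈ 18.841444
|n|² = 100 + 64 + 4 = 168,  |n| = √168 ≈ 12.961481
cos θ = -148 / (18.841444 · 12.961481) ≈ -0.60603
θ = arccos(-0.60603) ≈ 127.3°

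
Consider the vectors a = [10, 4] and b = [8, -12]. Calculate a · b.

a · b = 10·8 + 4·(-12) = 80 - 48 = 32

32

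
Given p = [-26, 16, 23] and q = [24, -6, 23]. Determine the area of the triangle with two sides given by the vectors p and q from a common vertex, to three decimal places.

i: 16·23 - 23·(-6) = 368 - (-138) = 506
j: 23·24 - (-26)·23 = 552 - (-598) = 1150
k: (-26)·(-6) - 16·24 = 156 - 384 = -228
p × q = (506, 1150, -228)
|p × q| = √(506² + 1150² + (-228)²) = √1630520 ≈ 1276.9182
area = ½ · 1276.9182 ≈ 638.459

638.459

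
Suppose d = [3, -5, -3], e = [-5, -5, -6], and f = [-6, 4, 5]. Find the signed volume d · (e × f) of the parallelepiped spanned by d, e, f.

e × f:
i: (-5)·5 - (-6)·4 = -25 - (-24) = -1
j: (-6)·(-6) - (-5)·5 = 36 - (-25) = 61
k: (-5)·4 - (-5)·(-6) = -20 - 30 = -50
e × f = (-1, 61, -50)
d · (e × f) = 3·(-1) + (-5)·61 + (-3)·(-50) = -3 - 305 + 150 = -158

-158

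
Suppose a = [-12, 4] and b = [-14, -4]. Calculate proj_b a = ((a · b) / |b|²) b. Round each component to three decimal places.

a · b = (-12)·(-14) + 4·(-4) = 168 - 16 = 152
|b|² = 196 + 16 = 212
proj_b a = (152/212) · (-14, -4) ≈ (-10.038, -2.868)

(-10.038, -2.868)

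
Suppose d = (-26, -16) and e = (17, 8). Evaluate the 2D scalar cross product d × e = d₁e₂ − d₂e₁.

64

(-26)·8 - (-16)·17 = -208 - (-272) = 64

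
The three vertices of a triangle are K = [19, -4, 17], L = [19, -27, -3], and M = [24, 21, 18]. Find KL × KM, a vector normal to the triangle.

KL = (0, -23, -20)
KM = (5, 25, 1)
i: (-23)·1 - (-20)·25 = -23 - (-500) = 477
j: (-20)·5 - 0·1 = -100 - 0 = -100
k: 0·25 - (-23)·5 = 0 - (-115) = 115
KL × KM = (477, -100, 115)

(477, -100, 115)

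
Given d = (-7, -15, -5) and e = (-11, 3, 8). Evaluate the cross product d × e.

i: (-15)·8 - (-5)·3 = -120 - (-15) = -105
j: (-5)·(-11) - (-7)·8 = 55 - (-56) = 111
k: (-7)·3 - (-15)·(-11) = -21 - 165 = -186
d × e = (-105, 111, -186)

(-105, 111, -186)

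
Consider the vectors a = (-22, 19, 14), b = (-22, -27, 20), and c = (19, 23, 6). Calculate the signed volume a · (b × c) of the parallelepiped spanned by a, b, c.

23510

b × c:
i: (-27)·6 - 20·23 = -162 - 460 = -622
j: 20·19 - (-22)·6 = 380 - (-132) = 512
k: (-22)·23 - (-27)·19 = -506 - (-513) = 7
b × c = (-622, 512, 7)
a · (b × c) = (-22)·(-622) + 19·512 + 14·7 = 13684 + 9728 + 98 = 23510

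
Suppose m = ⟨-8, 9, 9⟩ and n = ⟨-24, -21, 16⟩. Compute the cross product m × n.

i: 9·16 - 9·(-21) = 144 - (-189) = 333
j: 9·(-24) - (-8)·16 = -216 - (-128) = -88
k: (-8)·(-21) - 9·(-24) = 168 - (-216) = 384
m × n = (333, -88, 384)

(333, -88, 384)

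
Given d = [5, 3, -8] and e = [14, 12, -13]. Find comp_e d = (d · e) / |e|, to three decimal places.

9.308

d · e = 5·14 + 3·12 + (-8)·(-13) = 70 + 36 + 104 = 210
|e| = √(196 + 144 + 169) = √509 ≈ 22.5610
comp_e d = 210 / √509 ≈ 9.308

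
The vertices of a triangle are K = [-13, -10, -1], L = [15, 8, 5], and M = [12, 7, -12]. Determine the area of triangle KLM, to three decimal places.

274.062

KL = (28, 18, 6),  KM = (25, 17, -11)
i: 18·(-11) - 6·17 = -198 - 102 = -300
j: 6·25 - 28·(-11) = 150 - (-308) = 458
k: 28·17 - 18·25 = 476 - 450 = 26
KL × KM = (-300, 458, 26)
|KL × KM| = √300440 ≈ 548.1241
area = ½ · 548.1241 ≈ 274.062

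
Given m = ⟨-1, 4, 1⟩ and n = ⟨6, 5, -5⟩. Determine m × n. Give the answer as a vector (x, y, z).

i: 4·(-5) - 1·5 = -20 - 5 = -25
j: 1·6 - (-1)·(-5) = 6 - 5 = 1
k: (-1)·5 - 4·6 = -5 - 24 = -29
m × n = (-25, 1, -29)

(-25, 1, -29)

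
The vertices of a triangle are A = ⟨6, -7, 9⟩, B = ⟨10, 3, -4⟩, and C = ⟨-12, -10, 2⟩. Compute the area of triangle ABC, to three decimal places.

AB = (4, 10, -13),  AC = (-18, -3, -7)
i: 10·(-7) - (-13)·(-3) = -70 - 39 = -109
j: (-13)·(-18) - 4·(-7) = 234 - (-28) = 262
k: 4·(-3) - 10·(-18) = -12 - (-180) = 168
AB × AC = (-109, 262, 168)
|AB × AC| = √108749 ≈ 329.7711
area = ½ · 329.7711 ≈ 164.886

164.886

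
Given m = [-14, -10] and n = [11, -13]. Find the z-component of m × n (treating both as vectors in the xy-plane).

292

(-14)·(-13) - (-10)·11 = 182 - (-110) = 292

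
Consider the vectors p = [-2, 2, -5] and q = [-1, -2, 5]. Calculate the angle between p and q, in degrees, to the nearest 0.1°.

149.1

p · q = (-2)·(-1) + 2·(-2) + (-5)·5 = 2 - 4 - 25 = -27
|p|² = 4 + 4 + 25 = 33,  |p| = √33 ≈ 5.744563
|q|² = 1 + 4 + 25 = 30,  |q| = √30 ≈ 5.477226
cos θ = -27 / (5.744563 · 5.477226) ≈ -0.85812
θ = arccos(-0.85812) ≈ 149.1°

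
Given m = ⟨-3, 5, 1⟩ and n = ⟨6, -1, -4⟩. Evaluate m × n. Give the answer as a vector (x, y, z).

(-19, -6, -27)

i: 5·(-4) - 1·(-1) = -20 - (-1) = -19
j: 1·6 - (-3)·(-4) = 6 - 12 = -6
k: (-3)·(-1) - 5·6 = 3 - 30 = -27
m × n = (-19, -6, -27)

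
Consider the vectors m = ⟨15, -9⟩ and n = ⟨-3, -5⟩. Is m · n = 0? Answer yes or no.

m · n = 15·(-3) + (-9)·(-5) = -45 + 45 = 0
Zero, so the vectors are orthogonal.

yes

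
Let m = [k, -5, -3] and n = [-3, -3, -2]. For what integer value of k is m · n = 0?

m · n = k·(-3) + (-5)·(-3) + (-3)·(-2) = 21 - 3k
Set equal to 0: -3k = -21, so k = 7.

7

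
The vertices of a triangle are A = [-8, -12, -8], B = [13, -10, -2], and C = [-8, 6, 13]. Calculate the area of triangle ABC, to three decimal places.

AB = (21, 2, 6),  AC = (0, 18, 21)
i: 2·21 - 6·18 = 42 - 108 = -66
j: 6·0 - 21·21 = 0 - 441 = -441
k: 21·18 - 2·0 = 378 - 0 = 378
AB × AC = (-66, -441, 378)
|AB × AC| = √341721 ≈ 584.5691
area = ½ · 584.5691 ≈ 292.285

292.285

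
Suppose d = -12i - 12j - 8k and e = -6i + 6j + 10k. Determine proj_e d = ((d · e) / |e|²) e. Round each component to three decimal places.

d · e = (-12)·(-6) + (-12)·6 + (-8)·10 = 72 - 72 - 80 = -80
|e|² = 36 + 36 + 100 = 172
proj_e d = (-80/172) · (-6, 6, 10) ≈ (2.791, -2.791, -4.651)

(2.791, -2.791, -4.651)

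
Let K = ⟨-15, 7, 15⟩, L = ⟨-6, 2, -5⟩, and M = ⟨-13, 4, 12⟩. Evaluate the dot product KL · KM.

93

KL = L − K = (9, -5, -20)
KM = M − K = (2, -3, -3)
KL · KM = 9·2 + (-5)·(-3) + (-20)·(-3) = 18 + 15 + 60 = 93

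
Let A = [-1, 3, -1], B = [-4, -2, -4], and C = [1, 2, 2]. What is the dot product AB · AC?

AB = B − A = (-3, -5, -3)
AC = C − A = (2, -1, 3)
AB · AC = (-3)·2 + (-5)·(-1) + (-3)·3 = -6 + 5 - 9 = -10

-10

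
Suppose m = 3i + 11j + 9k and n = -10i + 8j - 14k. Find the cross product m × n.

(-226, -48, 134)

i: 11·(-14) - 9·8 = -154 - 72 = -226
j: 9·(-10) - 3·(-14) = -90 - (-42) = -48
k: 3·8 - 11·(-10) = 24 - (-110) = 134
m × n = (-226, -48, 134)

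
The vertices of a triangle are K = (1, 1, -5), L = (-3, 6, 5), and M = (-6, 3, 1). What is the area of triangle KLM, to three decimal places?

KL = (-4, 5, 10),  KM = (-7, 2, 6)
i: 5·6 - 10·2 = 30 - 20 = 10
j: 10·(-7) - (-4)·6 = -70 - (-24) = -46
k: (-4)·2 - 5·(-7) = -8 - (-35) = 27
KL × KM = (10, -46, 27)
|KL × KM| = √2945 ≈ 54.2679
area = ½ · 54.2679 ≈ 27.134

27.134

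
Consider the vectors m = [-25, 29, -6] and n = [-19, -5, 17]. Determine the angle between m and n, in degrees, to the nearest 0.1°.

m · n = (-25)·(-19) + 29·(-5) + (-6)·17 = 475 - 145 - 102 = 228
|m|² = 625 + 841 + 36 = 1502,  |m| = √1502 ≈ 38.755645
|n|² = 361 + 25 + 289 = 675,  |n| = √675 ≈ 25.980762
cos θ = 228 / (38.755645 · 25.980762) ≈ 0.22644
θ = arccos(0.22644) ≈ 76.9°

76.9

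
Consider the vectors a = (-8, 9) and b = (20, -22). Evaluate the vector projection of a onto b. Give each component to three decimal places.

(-8.100, 8.910)

a · b = (-8)·20 + 9·(-22) = -160 - 198 = -358
|b|² = 400 + 484 = 884
proj_b a = (-358/884) · (20, -22) ≈ (-8.100, 8.910)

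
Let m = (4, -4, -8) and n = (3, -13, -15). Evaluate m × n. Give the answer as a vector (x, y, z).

(-44, 36, -40)

i: (-4)·(-15) - (-8)·(-13) = 60 - 104 = -44
j: (-8)·3 - 4·(-15) = -24 - (-60) = 36
k: 4·(-13) - (-4)·3 = -52 - (-12) = -40
m × n = (-44, 36, -40)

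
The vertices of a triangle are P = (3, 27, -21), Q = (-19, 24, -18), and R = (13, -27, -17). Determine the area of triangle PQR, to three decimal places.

PQ = (-22, -3, 3),  PR = (10, -54, 4)
i: (-3)·4 - 3·(-54) = -12 - (-162) = 150
j: 3·10 - (-22)·4 = 30 - (-88) = 118
k: (-22)·(-54) - (-3)·10 = 1188 - (-30) = 1218
PQ × PR = (150, 118, 1218)
|PQ × PR| = √1519948 ≈ 1232.8617
area = ½ · 1232.8617 ≈ 616.431

616.431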